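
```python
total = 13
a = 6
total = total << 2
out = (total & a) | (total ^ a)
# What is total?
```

Trace:
`total = 13` → total = 13
`a = 6` → a = 6
`total = total << 2` → total = 52
`out = (total & a) | (total ^ a)` → out = 54
So total = 52

Answer: 52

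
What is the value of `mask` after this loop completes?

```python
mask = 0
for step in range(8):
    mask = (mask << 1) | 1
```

Build 8 consecutive 1-bits: 0b11111111
`mask` takes the values: 0 → 1 → 3 → 7 → 15 → 31 → 63 → 127 → 255

Answer: 255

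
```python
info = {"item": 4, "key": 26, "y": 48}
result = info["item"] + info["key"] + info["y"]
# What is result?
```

Trace:
`info = {"item": 4, "key": 26, "y": 48}` → info = {'item': 4, 'key': 26, 'y': 48}
`result = info["item"] + info["key"] + info["y"]` → result = 78
So result = 78

Answer: 78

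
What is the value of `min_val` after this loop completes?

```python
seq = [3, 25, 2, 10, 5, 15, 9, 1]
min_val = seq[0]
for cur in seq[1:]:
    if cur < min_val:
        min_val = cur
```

Minimum of [3, 25, 2, 10, 5, 15, 9, 1]
`min_val` takes the values: 3 → 2 → 1

Answer: 1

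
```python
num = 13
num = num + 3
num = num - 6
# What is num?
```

Trace:
`num = 13` → num = 13
`num = num + 3` → num = 16
`num = num - 6` → num = 10
So num = 10

Answer: 10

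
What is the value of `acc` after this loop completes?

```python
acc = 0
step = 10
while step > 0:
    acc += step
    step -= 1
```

Sum 10 down to 1
`acc` takes the values: 0 → 10 → 19 → 27 → 34 → 40 → 45 → 49 → 52 → 54 → 55

Answer: 55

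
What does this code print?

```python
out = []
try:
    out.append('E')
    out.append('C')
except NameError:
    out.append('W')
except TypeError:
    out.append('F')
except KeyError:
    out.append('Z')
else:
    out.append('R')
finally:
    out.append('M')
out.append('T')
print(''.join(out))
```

Execution trace: 'E' (try body) → 'C' (try body, no exception) → 'R' (else) → 'M' (finally) → 'T' (after the try/except). Output: ECRMT

Answer: ECRMT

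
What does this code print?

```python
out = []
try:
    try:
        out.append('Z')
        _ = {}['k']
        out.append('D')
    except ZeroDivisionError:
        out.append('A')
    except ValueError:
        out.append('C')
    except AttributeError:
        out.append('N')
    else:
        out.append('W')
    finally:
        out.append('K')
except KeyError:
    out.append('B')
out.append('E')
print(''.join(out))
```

Execution trace: 'Z' (try body) → 'K' (finally) → 'B' (outer except KeyError) → 'E' (after the try/except). Output: ZKBE

Answer: ZKBE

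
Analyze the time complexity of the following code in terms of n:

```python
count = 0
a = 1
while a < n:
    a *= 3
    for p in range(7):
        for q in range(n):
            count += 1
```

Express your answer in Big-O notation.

Each loop level contributes: log n × 1 × n. Multiplying the contributions gives O(n log n).

Answer: O(n log n)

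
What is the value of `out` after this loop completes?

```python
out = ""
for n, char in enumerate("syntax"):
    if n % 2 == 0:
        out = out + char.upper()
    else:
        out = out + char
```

Uppercase even positions in 'syntax'
`out` takes the values: "" → "S" → "Sy" → "SyN" → "SyNt" → "SyNtA" → "SyNtAx"

Answer: "SyNtAx"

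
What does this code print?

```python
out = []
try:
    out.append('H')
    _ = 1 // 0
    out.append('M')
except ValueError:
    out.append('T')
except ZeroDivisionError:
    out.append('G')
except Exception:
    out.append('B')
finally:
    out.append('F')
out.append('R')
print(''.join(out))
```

Execution trace: 'H' (try body) → 'G' (except ZeroDivisionError) → 'F' (finally) → 'R' (after the try/except). Output: HGFR

Answer: HGFR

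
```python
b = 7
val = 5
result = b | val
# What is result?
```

Trace:
`b = 7` → b = 7
`val = 5` → val = 5
`result = b | val` → result = 7
So result = 7

Answer: 7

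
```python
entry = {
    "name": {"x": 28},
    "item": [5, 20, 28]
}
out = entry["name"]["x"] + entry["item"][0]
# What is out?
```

Trace:
`entry = { ...` → entry = {'name': {'x': 28}, 'item': [5, 20, 28]}
`out = entry["name"]["x"] + entry["item"][0]` → out = 33
So out = 33

Answer: 33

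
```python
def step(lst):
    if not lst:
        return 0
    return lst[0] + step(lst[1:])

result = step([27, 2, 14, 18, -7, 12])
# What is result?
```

27 + 2 + 14 + 18 + (-7) + 12 + 0 = 66

Answer: 66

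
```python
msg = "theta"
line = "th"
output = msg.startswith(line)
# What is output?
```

Trace:
`msg = "theta"` → msg = 'theta'
`line = "th"` → line = 'th'
`output = msg.startswith(line)` → output = True
So output = True

Answer: True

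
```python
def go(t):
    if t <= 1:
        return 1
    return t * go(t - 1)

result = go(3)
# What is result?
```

go(3) = 3 * 2 * 1 = 6

Answer: 6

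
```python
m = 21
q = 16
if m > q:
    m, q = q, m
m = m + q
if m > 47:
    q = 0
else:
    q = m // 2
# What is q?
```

Trace:
`m = 21` → m = 21
`q = 16` → q = 16
`if m > q: ...` → m > q is True → m = 16; q = 21
`m = m + q` → m = 37
`if m > 47: ...` → m > 47 is False, take else branch → q = 18
So q = 18

Answer: 18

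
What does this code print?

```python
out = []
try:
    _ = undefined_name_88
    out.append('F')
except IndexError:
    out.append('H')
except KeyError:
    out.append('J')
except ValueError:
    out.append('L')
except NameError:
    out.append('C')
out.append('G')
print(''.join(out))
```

Execution trace: 'C' (except NameError) → 'G' (after the try/except). Output: CG

Answer: CG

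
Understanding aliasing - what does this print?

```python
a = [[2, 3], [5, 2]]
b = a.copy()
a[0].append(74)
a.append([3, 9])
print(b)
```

Key concept: shallow copy with nested lists.
Step by step:
`a = [[2, 3], [5, 2]]` → a = [[2, 3], [5, 2]]
`b = a.copy()` → b = [[2, 3], [5, 2]]
`a[0].append(74)` → a = [[2, 3, 74], [5, 2]]; b = [[2, 3, 74], [5, 2]]
`a.append([3, 9])` → a = [[2, 3, 74], [5, 2], [3, 9]]
`print(b)` → prints [[2, 3, 74], [5, 2]]

Answer: [[2, 3, 74], [5, 2]]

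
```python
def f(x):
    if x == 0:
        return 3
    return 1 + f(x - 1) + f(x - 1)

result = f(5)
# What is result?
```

f(x) = 1 + 2·f(x-1), f(0)=3. Closed form: (3+1)·2^5 - 1 = 127.

Answer: 127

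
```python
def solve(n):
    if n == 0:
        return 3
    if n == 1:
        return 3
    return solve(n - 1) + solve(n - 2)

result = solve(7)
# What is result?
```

Build up from base cases: solve(0)=3, solve(1)=3, solve(2)=6, solve(3)=9, solve(4)=15, solve(5)=24, solve(6)=39, ..., solve(7)=63

Answer: 63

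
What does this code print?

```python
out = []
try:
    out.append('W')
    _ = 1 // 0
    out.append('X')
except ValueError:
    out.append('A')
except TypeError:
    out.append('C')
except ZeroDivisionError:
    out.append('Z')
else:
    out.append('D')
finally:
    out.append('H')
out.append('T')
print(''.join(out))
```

Execution trace: 'W' (try body) → 'Z' (except ZeroDivisionError) → 'H' (finally) → 'T' (after the try/except). Output: WZHT

Answer: WZHT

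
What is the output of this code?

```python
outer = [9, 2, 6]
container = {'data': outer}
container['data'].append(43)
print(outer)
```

Key concept: dict holds reference to list.
Step by step:
`outer = [9, 2, 6]` → outer = [9, 2, 6]
`container = {'data': outer}` → container = {'data': [9, 2, 6]}
`container['data'].append(43)` → outer = [9, 2, 6, 43]; container = {'data': [9, 2, 6, 43]}
`print(outer)` → prints [9, 2, 6, 43]

Answer: [9, 2, 6, 43]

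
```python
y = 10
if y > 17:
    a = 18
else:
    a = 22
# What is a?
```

Trace:
`y = 10` → y = 10
`if y > 17: ...` → y > 17 is False, take else branch → a = 22
So a = 22

Answer: 22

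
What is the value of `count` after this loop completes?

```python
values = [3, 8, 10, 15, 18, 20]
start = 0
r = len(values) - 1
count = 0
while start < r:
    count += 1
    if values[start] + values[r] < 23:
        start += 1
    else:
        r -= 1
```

Steps to find pair summing to 23
`count` takes the values: 0 → 1 → 2 → 3 → 4 → 5

Answer: 5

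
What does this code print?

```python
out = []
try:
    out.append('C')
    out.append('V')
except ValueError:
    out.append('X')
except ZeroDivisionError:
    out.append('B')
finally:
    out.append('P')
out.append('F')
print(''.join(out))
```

Execution trace: 'C' (try body) → 'V' (try body, no exception) → 'P' (finally) → 'F' (after the try/except). Output: CVPF

Answer: CVPF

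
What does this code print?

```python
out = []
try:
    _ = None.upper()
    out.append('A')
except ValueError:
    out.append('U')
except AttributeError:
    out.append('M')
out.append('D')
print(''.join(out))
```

Execution trace: 'M' (except AttributeError) → 'D' (after the try/except). Output: MD

Answer: MD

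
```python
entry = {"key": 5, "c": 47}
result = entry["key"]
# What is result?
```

Trace:
`entry = {"key": 5, "c": 47}` → entry = {'key': 5, 'c': 47}
`result = entry["key"]` → result = 5
So result = 5

Answer: 5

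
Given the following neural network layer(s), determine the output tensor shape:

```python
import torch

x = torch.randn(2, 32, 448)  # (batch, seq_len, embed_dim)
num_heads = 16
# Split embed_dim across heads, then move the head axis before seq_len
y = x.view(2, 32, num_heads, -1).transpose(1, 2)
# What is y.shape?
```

Input: (2, 32, 448) -> head_dim = 448 // 16 = 28; after view: (2, 32, 16, 28) -> after transpose(1, 2): (2, 16, 32, 28) -> Output: (2, 16, 32, 28)

Answer: (2, 16, 32, 28)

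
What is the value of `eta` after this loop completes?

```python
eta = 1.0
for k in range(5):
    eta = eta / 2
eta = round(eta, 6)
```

Halving LR 5 times: 1 / 2^5
`eta` takes the values: 1.0 → 0.5 → 0.25 → 0.125 → 0.0625 → 0.03125

Answer: 0.03125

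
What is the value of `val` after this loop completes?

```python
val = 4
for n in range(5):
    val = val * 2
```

Multiply by 2, 5 times: 4 * 2^5 = 128
`val` takes the values: 4 → 8 → 16 → 32 → 64 → 128

Answer: 128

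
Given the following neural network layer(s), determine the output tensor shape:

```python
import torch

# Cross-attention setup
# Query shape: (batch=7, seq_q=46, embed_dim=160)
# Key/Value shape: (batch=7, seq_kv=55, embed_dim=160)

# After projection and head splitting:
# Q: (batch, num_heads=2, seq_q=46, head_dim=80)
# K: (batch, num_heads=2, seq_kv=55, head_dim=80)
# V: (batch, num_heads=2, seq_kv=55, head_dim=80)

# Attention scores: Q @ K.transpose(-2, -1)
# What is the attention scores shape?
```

Input: (7, 46, 160) -> Output: (7, 2, 46, 55)

Answer: (7, 2, 46, 55)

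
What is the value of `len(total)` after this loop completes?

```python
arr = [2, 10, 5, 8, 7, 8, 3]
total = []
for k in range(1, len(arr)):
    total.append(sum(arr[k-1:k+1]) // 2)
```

Number of 2-element averages
`total` takes the values: [] → [6] → [6, 7] → [6, 7, 6] → [6, 7, 6, 7] → [6, 7, 6, 7, 7] → [6, 7, 6, 7, 7, 5]
So `len(total)` = 6

Answer: 6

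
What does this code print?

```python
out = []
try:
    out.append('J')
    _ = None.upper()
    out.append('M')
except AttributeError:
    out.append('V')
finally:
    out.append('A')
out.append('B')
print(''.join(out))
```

Execution trace: 'J' (try body) → 'V' (except AttributeError) → 'A' (finally) → 'B' (after the try/except). Output: JVAB

Answer: JVAB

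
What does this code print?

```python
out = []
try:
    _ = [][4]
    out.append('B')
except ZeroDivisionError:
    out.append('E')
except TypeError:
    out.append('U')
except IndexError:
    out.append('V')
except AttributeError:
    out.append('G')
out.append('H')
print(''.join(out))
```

Execution trace: 'V' (except IndexError) → 'H' (after the try/except). Output: VH

Answer: VH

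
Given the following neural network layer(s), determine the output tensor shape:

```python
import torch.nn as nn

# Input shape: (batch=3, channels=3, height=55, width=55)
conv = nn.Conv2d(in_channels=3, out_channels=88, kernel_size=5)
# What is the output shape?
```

Input: (3, 3, 55, 55) -> Output: (3, 88, 51, 51)

Answer: (3, 88, 51, 51)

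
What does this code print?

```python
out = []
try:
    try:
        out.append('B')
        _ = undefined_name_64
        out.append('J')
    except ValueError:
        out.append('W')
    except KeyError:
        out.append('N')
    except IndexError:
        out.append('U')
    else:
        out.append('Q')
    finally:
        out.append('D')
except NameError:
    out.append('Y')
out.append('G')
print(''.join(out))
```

Execution trace: 'B' (try body) → 'D' (finally) → 'Y' (outer except NameError) → 'G' (after the try/except). Output: BDYG

Answer: BDYG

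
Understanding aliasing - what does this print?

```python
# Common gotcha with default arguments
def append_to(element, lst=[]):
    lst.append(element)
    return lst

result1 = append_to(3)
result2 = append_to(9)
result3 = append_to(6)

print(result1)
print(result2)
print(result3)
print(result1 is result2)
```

Key concept: mutable default argument gotcha.
Step by step:
`result1 = append_to(3)` → result1 = [3]
`result2 = append_to(9)` → result1 = [3, 9] (same object as result2); result2 = [3, 9] (same object as result1)
`result3 = append_to(6)` → result1 = [3, 9, 6] (same object as result2, result3); result2 = [3, 9, 6] (same object as result1, result3); result3 = [3, 9, 6] (same object as result1, result2)
`print(result1)` → prints [3, 9, 6]
`print(result2)` → prints [3, 9, 6]
`print(result3)` → prints [3, 9, 6]
`print(result1 is result2)` → prints True

Answer:
[3, 9, 6]
[3, 9, 6]
[3, 9, 6]
True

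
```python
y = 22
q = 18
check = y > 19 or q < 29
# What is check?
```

Trace:
`y = 22` → y = 22
`q = 18` → q = 18
`check = y > 19 or q < 29` → check = True
So check = True

Answer: True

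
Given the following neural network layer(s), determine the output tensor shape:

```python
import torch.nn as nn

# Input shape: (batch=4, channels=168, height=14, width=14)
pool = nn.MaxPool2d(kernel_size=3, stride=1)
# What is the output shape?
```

Input: (4, 168, 14, 14) -> Output: (4, 168, 12, 12)

Answer: (4, 168, 12, 12)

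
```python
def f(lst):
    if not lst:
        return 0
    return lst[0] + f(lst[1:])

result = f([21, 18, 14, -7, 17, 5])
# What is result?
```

21 + 18 + 14 + (-7) + 17 + 5 + 0 = 68

Answer: 68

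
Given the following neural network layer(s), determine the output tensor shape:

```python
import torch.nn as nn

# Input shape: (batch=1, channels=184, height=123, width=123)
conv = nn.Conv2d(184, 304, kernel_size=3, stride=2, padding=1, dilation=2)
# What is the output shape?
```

Input: (1, 184, 123, 123) -> Output: (1, 304, 61, 61)

Answer: (1, 304, 61, 61)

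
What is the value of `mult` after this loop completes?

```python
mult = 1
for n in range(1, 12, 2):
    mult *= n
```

Product of 1, 3, 5, ... up to 11
`mult` takes the values: 1 → 3 → 15 → 105 → 945 → 10395

Answer: 10395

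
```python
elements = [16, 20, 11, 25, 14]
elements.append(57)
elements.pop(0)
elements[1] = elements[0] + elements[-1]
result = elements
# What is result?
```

Trace:
`elements = [16, 20, 11, 25, 14]` → elements = [16, 20, 11, 25, 14]
`elements.append(57)` → elements = [16, 20, 11, 25, 14, 57]
`elements.pop(0)` → elements = [20, 11, 25, 14, 57]
`elements[1] = elements[0] + elements[-1]` → elements = [20, 77, 25, 14, 57]
`result = elements` → result = [20, 77, 25, 14, 57]
So result = [20, 77, 25, 14, 57]

Answer: [20, 77, 25, 14, 57]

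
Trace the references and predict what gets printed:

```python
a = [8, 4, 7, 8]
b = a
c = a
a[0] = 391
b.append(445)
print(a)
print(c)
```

Key concept: multiple aliases.
Step by step:
`a = [8, 4, 7, 8]` → a = [8, 4, 7, 8]
`b = a` → b = [8, 4, 7, 8] (same object as a)
`c = a` → c = [8, 4, 7, 8] (same object as a, b)
`a[0] = 391` → a = [391, 4, 7, 8] (same object as b, c); b = [391, 4, 7, 8] (same object as a, c); c = [391, 4, 7, 8] (same object as a, b)
`b.append(445)` → a = [391, 4, 7, 8, 445] (same object as b, c); b = [391, 4, 7, 8, 445] (same object as a, c); c = [391, 4, 7, 8, 445] (same object as a, b)
`print(a)` → prints [391, 4, 7, 8, 445]
`print(c)` → prints [391, 4, 7, 8, 445]

Answer:
[391, 4, 7, 8, 445]
[391, 4, 7, 8, 445]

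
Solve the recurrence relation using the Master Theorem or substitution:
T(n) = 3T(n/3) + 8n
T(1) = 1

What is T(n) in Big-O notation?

By Master Theorem: a=3, b=3, f(n)=8n. Since log_3(3) = 1 and f(n) = Θ(n^1), Case 2 applies. T(n) = O(n log n).

Answer: O(n log n)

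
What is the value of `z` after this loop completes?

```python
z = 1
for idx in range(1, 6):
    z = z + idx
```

Start at 1, add 1 through 5
`z` takes the values: 1 → 2 → 4 → 7 → 11 → 16

Answer: 16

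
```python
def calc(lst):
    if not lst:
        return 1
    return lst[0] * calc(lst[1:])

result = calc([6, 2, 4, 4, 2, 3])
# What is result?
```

Product over [6, 2, 4, 4, 2, 3] = 6 * 2 * 4 * 4 * 2 * 3 = 1152

Answer: 1152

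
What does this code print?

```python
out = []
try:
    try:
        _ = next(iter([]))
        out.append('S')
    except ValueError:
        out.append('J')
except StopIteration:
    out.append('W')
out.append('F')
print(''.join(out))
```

Execution trace: 'W' (outer except StopIteration) → 'F' (after the try/except). Output: WF

Answer: WF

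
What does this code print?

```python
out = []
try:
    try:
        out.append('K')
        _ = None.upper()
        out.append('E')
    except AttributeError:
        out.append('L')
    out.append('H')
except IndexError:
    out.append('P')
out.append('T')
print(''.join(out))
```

Execution trace: 'K' (inner try body) → 'L' (inner except AttributeError) → 'H' (try body, no exception) → 'T' (after the try/except). Output: KLHT

Answer: KLHT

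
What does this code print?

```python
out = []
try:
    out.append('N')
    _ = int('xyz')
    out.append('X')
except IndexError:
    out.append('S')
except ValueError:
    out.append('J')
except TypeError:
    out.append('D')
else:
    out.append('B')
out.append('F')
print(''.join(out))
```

Execution trace: 'N' (try body) → 'J' (except ValueError) → 'F' (after the try/except). Output: NJF

Answer: NJF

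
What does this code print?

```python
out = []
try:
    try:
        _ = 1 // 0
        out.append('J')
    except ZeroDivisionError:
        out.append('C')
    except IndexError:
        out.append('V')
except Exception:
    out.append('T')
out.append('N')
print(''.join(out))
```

Execution trace: 'C' (inner except ZeroDivisionError) → 'N' (after the try/except). Output: CN

Answer: CN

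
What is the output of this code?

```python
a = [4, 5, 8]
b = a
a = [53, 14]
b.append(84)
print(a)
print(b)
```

Key concept: rebinding vs mutation: a is rebound to a new list, b still points at the original.
Step by step:
`a = [4, 5, 8]` → a = [4, 5, 8]
`b = a` → b = [4, 5, 8] (same object as a)
`a = [53, 14]` → a = [53, 14]
`b.append(84)` → b = [4, 5, 8, 84]
`print(a)` → prints [53, 14]
`print(b)` → prints [4, 5, 8, 84]

Answer:
[53, 14]
[4, 5, 8, 84]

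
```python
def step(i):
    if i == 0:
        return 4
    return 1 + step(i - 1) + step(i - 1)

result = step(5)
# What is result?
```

step(i) = 1 + 2·step(i-1), step(0)=4. Closed form: (4+1)·2^5 - 1 = 159.

Answer: 159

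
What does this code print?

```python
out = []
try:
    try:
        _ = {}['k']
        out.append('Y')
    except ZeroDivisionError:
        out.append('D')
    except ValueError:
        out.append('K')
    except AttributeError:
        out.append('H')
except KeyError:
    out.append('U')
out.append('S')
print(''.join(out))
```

Execution trace: 'U' (outer except KeyError) → 'S' (after the try/except). Output: US

Answer: US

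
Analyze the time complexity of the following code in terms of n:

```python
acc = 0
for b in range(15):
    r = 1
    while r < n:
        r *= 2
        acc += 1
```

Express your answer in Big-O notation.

Each loop level contributes: 1 × log n. Multiplying the contributions gives O(log n).

Answer: O(log n)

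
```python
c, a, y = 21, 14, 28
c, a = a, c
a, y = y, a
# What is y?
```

Trace:
`c, a, y = 21, 14, 28` → c = 21; a = 14; y = 28
`c, a = a, c` → c = 14; a = 21
`a, y = y, a` → a = 28; y = 21
So y = 21

Answer: 21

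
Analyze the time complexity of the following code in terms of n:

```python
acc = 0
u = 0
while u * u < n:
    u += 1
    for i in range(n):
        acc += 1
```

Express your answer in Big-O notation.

Each loop level contributes: √n × n. Multiplying the contributions gives O(n√n).

Answer: O(n√n)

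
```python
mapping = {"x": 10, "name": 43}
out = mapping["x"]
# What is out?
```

Trace:
`mapping = {"x": 10, "name": 43}` → mapping = {'x': 10, 'name': 43}
`out = mapping["x"]` → out = 10
So out = 10

Answer: 10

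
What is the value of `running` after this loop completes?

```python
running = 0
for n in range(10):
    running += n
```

Sum of 0 to 9 = 45
`running` takes the values: 0 → 1 → 3 → 6 → 10 → 15 → 21 → 28 → 36 → 45

Answer: 45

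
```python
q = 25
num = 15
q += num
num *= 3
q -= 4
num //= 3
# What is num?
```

Trace:
`q = 25` → q = 25
`num = 15` → num = 15
`q += num` → q = 40
`num *= 3` → num = 45
`q -= 4` → q = 36
`num //= 3` → num = 15
So num = 15

Answer: 15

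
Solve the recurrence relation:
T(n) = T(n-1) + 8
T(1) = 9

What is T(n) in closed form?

Unrolling: T(n) = T(1) + 8·(n-1) = 9 + 8(n-1) = 8n + 1.

Answer: T(n) = 8n + 1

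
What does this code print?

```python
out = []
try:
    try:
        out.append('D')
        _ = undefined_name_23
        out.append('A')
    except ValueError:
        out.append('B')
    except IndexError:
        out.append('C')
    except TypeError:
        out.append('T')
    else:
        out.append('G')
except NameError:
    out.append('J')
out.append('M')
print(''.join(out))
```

Execution trace: 'D' (try body) → 'J' (outer except NameError) → 'M' (after the try/except). Output: DJM

Answer: DJM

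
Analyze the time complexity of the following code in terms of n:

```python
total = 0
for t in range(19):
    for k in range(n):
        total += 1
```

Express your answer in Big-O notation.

Each loop level contributes: 1 × n. Multiplying the contributions gives O(n).

Answer: O(n)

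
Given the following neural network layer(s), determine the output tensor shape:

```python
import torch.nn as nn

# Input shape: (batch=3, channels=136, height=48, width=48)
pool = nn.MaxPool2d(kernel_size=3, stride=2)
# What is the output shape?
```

Input: (3, 136, 48, 48) -> Output: (3, 136, 23, 23)

Answer: (3, 136, 23, 23)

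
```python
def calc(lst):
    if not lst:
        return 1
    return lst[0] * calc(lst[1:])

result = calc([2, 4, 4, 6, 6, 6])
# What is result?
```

Product over [2, 4, 4, 6, 6, 6] = 2 * 4 * 4 * 6 * 6 * 6 = 6912

Answer: 6912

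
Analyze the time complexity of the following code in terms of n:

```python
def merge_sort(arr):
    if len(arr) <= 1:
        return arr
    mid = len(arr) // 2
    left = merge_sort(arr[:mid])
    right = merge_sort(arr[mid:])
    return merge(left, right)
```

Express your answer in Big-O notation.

This is Merge sort. Time complexity: O(n log n).

Answer: O(n log n)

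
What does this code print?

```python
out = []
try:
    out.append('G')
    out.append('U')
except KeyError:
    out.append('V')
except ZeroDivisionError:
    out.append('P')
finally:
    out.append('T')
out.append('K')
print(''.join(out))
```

Execution trace: 'G' (try body) → 'U' (try body, no exception) → 'T' (finally) → 'K' (after the try/except). Output: GUTK

Answer: GUTK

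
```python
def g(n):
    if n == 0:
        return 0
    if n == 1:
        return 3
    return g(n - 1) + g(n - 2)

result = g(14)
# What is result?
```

Build up from base cases: g(0)=0, g(1)=3, g(2)=3, g(3)=6, g(4)=9, g(5)=15, g(6)=24, ..., g(14)=1131

Answer: 1131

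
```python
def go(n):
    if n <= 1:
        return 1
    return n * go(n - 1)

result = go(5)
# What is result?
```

go(5) = 5 * 4 * 3 * 2 * 1 = 120

Answer: 120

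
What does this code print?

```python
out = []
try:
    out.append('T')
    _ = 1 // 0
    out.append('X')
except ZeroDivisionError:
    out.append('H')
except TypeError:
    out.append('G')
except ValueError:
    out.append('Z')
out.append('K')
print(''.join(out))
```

Execution trace: 'T' (try body) → 'H' (except ZeroDivisionError) → 'K' (after the try/except). Output: THK

Answer: THK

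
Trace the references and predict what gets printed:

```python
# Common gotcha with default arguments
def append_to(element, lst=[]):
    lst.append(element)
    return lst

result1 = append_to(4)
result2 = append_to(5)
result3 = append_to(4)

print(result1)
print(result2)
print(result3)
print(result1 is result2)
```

Key concept: mutable default argument gotcha.
Step by step:
`result1 = append_to(4)` → result1 = [4]
`result2 = append_to(5)` → result1 = [4, 5] (same object as result2); result2 = [4, 5] (same object as result1)
`result3 = append_to(4)` → result1 = [4, 5, 4] (same object as result2, result3); result2 = [4, 5, 4] (same object as result1, result3); result3 = [4, 5, 4] (same object as result1, result2)
`print(result1)` → prints [4, 5, 4]
`print(result2)` → prints [4, 5, 4]
`print(result3)` → prints [4, 5, 4]
`print(result1 is result2)` → prints True

Answer:
[4, 5, 4]
[4, 5, 4]
[4, 5, 4]
True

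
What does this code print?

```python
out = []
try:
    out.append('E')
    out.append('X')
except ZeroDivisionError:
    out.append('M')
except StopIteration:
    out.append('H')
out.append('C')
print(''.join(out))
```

Execution trace: 'E' (try body) → 'X' (try body, no exception) → 'C' (after the try/except). Output: EXC

Answer: EXC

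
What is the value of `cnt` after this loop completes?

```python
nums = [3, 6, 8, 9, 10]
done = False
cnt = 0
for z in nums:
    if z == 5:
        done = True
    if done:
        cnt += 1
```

Count elements after first 5 in [3, 6, 8, 9, 10]
`cnt` takes the values: 0

Answer: 0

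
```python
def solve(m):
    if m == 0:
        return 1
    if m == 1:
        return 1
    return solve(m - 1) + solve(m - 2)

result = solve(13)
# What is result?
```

Build up from base cases: solve(0)=1, solve(1)=1, solve(2)=2, solve(3)=3, solve(4)=5, solve(5)=8, solve(6)=13, ..., solve(13)=377

Answer: 377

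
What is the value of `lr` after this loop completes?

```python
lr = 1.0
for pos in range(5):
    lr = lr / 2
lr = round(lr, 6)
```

Halving LR 5 times: 1 / 2^5
`lr` takes the values: 1.0 → 0.5 → 0.25 → 0.125 → 0.0625 → 0.03125

Answer: 0.03125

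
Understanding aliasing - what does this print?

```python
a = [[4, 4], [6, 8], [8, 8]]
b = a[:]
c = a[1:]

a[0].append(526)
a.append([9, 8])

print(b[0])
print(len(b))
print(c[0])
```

Key concept: slice with nested mutation.
Step by step:
`a = [[4, 4], [6, 8], [8, 8]]` → a = [[4, 4], [6, 8], [8, 8]]
`b = a[:]` → b = [[4, 4], [6, 8], [8, 8]]
`c = a[1:]` → c = [[6, 8], [8, 8]]
`a[0].append(526)` → a = [[4, 4, 526], [6, 8], [8, 8]]; b = [[4, 4, 526], [6, 8], [8, 8]]
`a.append([9, 8])` → a = [[4, 4, 526], [6, 8], [8, 8], [9, 8]]
`print(b[0])` → prints [4, 4, 526]
`print(len(b))` → prints 3
`print(c[0])` → prints [6, 8]

Answer:
[4, 4, 526]
3
[6, 8]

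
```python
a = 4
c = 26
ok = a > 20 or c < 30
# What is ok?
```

Trace:
`a = 4` → a = 4
`c = 26` → c = 26
`ok = a > 20 or c < 30` → ok = True
So ok = True

Answer: True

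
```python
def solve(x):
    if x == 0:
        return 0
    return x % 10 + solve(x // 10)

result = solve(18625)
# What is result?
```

Sum of digits of 18625: 5 + 2 + 6 + 8 + 1 = 22

Answer: 22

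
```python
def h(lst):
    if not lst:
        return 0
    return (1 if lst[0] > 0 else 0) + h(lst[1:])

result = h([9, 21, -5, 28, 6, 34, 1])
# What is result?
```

Count of positive elements in [9, 21, -5, 28, 6, 34, 1] = 6

Answer: 6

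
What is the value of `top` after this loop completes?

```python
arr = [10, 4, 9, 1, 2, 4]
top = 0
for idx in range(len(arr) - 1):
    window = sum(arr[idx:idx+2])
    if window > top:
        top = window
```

Max sum of 2-element window in [10, 4, 9, 1, 2, 4]
`top` takes the values: 0 → 14

Answer: 14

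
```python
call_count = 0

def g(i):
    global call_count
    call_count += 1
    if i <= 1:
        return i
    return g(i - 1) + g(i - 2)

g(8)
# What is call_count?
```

Calls(i) = 1 + Calls(i-1) + Calls(i-2); Calls(0)=Calls(1)=1. For i=8 this gives 67.

Answer: 67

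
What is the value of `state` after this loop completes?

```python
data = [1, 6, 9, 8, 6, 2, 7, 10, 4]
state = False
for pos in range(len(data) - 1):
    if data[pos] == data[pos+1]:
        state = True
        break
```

Check consecutive duplicates in [1, 6, 9, 8, 6, 2, 7, 10, 4]
`state` takes the values: False

Answer: False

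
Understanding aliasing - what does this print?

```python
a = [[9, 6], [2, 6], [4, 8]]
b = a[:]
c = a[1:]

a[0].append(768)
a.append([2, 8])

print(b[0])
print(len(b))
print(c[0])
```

Key concept: slice with nested mutation.
Step by step:
`a = [[9, 6], [2, 6], [4, 8]]` → a = [[9, 6], [2, 6], [4, 8]]
`b = a[:]` → b = [[9, 6], [2, 6], [4, 8]]
`c = a[1:]` → c = [[2, 6], [4, 8]]
`a[0].append(768)` → a = [[9, 6, 768], [2, 6], [4, 8]]; b = [[9, 6, 768], [2, 6], [4, 8]]
`a.append([2, 8])` → a = [[9, 6, 768], [2, 6], [4, 8], [2, 8]]
`print(b[0])` → prints [9, 6, 768]
`print(len(b))` → prints 3
`print(c[0])` → prints [2, 6]

Answer:
[9, 6, 768]
3
[2, 6]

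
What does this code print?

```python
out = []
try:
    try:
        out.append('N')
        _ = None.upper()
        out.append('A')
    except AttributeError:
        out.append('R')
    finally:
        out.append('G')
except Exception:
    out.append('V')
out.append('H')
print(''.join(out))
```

Execution trace: 'N' (inner try body) → 'R' (inner except AttributeError) → 'G' (inner finally) → 'H' (after the try/except). Output: NRGH

Answer: NRGH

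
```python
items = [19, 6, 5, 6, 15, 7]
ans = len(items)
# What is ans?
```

Trace:
`items = [19, 6, 5, 6, 15, 7]` → items = [19, 6, 5, 6, 15, 7]
`ans = len(items)` → ans = 6
So ans = 6

Answer: 6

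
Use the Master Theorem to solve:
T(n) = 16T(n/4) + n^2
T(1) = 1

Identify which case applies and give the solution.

a=16, b=4, f(n)=n^2. log_4(16) = 2. Since c=2 = 2, Case 2 applies: T(n) = Θ(n^log_b(a) · log n) = O(n^2 log n).

Answer: O(n^2 log n) - Case 2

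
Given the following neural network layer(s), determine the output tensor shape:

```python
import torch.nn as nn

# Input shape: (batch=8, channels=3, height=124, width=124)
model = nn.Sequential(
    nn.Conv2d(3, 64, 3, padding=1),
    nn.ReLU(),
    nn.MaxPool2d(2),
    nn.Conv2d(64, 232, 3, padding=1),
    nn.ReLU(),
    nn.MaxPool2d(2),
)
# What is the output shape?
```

Input: (8, 3, 124, 124) -> after first Conv2d: (8, 64, 124, 124) -> after first MaxPool2d: (8, 64, 62, 62) -> after second Conv2d: (8, 232, 62, 62) -> Output: (8, 232, 31, 31)

Answer: (8, 232, 31, 31)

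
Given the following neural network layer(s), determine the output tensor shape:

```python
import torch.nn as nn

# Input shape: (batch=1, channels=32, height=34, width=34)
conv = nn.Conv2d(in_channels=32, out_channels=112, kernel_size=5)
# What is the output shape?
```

Input: (1, 32, 34, 34) -> Output: (1, 112, 30, 30)

Answer: (1, 112, 30, 30)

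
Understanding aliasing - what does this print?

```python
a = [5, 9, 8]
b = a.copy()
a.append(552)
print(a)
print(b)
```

Key concept: list.copy() creates independent copy.
Step by step:
`a = [5, 9, 8]` → a = [5, 9, 8]
`b = a.copy()` → b = [5, 9, 8]
`a.append(552)` → a = [5, 9, 8, 552]
`print(a)` → prints [5, 9, 8, 552]
`print(b)` → prints [5, 9, 8]

Answer:
[5, 9, 8, 552]
[5, 9, 8]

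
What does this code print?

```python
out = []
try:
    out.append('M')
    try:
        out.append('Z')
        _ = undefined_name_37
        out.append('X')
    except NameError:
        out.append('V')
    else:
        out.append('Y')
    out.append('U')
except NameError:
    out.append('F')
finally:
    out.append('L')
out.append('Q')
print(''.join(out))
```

Execution trace: 'M' (try body) → 'Z' (inner try body) → 'V' (inner except NameError) → 'U' (try body, no exception) → 'L' (finally) → 'Q' (after the try/except). Output: MZVULQ

Answer: MZVULQ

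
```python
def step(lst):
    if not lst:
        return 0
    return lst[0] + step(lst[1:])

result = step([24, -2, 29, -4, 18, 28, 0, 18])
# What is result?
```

24 + (-2) + 29 + (-4) + 18 + 28 + 0 + 18 + 0 = 111

Answer: 111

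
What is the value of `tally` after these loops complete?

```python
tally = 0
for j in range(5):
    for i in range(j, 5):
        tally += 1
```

Upper triangle: 5 + 4 + ... + 1
`tally` takes the values: 0 → 1 → 2 → 3 → 4 → 5 → 6 → 7 → 8 → 9 → 10 → 11 → 12 → 13 → 14 → 15

Answer: 15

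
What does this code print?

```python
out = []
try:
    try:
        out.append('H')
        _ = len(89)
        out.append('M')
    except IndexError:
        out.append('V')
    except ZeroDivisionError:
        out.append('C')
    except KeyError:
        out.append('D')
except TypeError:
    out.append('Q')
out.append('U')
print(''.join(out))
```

Execution trace: 'H' (inner try body) → 'Q' (outer except TypeError) → 'U' (after the try/except). Output: HQU

Answer: HQU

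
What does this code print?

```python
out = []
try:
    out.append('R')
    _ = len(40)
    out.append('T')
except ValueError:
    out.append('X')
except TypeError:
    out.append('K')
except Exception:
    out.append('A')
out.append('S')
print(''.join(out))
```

Execution trace: 'R' (try body) → 'K' (except TypeError) → 'S' (after the try/except). Output: RKS

Answer: RKS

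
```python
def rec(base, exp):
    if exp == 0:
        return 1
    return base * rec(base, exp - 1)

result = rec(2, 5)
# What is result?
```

rec(2, 5) = 2 * 2 * 2 * 2 * 2 = 32

Answer: 32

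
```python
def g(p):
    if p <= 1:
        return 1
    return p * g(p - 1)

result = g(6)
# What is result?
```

g(6) = 6 * 5 * 4 * 3 * 2 * 1 = 720

Answer: 720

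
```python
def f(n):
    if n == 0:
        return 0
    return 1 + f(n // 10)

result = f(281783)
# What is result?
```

Count of digits of 281783: 6

Answer: 6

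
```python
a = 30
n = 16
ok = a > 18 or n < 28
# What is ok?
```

Trace:
`a = 30` → a = 30
`n = 16` → n = 16
`ok = a > 18 or n < 28` → ok = True
So ok = True

Answer: True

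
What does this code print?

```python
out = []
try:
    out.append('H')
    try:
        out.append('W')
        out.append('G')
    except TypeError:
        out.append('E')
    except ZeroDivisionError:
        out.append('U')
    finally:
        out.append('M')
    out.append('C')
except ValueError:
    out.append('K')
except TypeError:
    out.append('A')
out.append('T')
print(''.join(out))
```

Execution trace: 'H' (try body) → 'W' (inner try body) → 'G' (inner try body, no exception) → 'M' (inner finally) → 'C' (try body, no exception) → 'T' (after the try/except). Output: HWGMCT

Answer: HWGMCT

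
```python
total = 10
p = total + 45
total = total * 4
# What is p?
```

Trace:
`total = 10` → total = 10
`p = total + 45` → p = 55
`total = total * 4` → total = 40
So p = 55

Answer: 55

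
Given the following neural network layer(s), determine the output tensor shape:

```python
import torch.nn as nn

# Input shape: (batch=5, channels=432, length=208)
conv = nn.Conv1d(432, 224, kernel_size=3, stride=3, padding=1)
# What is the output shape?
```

Input: (5, 432, 208) -> Output: (5, 224, 70)

Answer: (5, 224, 70)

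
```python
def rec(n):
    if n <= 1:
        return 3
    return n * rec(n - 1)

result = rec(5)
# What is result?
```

rec(5) = 5 * 4 * 3 * 2 * 3 = 360

Answer: 360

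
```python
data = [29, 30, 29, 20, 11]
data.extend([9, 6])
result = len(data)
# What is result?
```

Trace:
`data = [29, 30, 29, 20, 11]` → data = [29, 30, 29, 20, 11]
`data.extend([9, 6])` → data = [29, 30, 29, 20, 11, 9, 6]
`result = len(data)` → result = 7
So result = 7

Answer: 7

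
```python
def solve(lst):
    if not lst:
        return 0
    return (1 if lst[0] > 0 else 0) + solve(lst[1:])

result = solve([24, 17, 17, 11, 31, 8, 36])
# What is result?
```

Count of positive elements in [24, 17, 17, 11, 31, 8, 36] = 7

Answer: 7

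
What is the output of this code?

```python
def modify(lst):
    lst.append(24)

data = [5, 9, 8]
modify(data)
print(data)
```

Key concept: function modifies passed list.
Step by step:
`data = [5, 9, 8]` → data = [5, 9, 8]
`modify(data)` → data = [5, 9, 8, 24]
`print(data)` → prints [5, 9, 8, 24]

Answer: [5, 9, 8, 24]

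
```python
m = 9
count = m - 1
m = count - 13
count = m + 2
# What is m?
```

Trace:
`m = 9` → m = 9
`count = m - 1` → count = 8
`m = count - 13` → m = -5
`count = m + 2` → count = -3
So m = -5

Answer: -5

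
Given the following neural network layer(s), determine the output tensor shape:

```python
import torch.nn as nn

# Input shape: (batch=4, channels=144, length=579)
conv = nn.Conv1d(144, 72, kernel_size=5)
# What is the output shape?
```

Input: (4, 144, 579) -> Output: (4, 72, 575)

Answer: (4, 72, 575)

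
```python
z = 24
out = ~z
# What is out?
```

Trace:
`z = 24` → z = 24
`out = ~z` → out = -25
So out = -25

Answer: -25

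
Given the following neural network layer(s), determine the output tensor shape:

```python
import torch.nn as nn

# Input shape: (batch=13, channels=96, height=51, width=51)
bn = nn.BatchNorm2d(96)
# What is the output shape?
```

Input: (13, 96, 51, 51) -> Output: (13, 96, 51, 51)

Answer: (13, 96, 51, 51)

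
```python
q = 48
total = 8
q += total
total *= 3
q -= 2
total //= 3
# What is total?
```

Trace:
`q = 48` → q = 48
`total = 8` → total = 8
`q += total` → q = 56
`total *= 3` → total = 24
`q -= 2` → q = 54
`total //= 3` → total = 8
So total = 8

Answer: 8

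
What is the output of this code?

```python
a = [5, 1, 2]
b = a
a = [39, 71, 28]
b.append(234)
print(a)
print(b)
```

Key concept: rebinding vs mutation: a is rebound to a new list, b still points at the original.
Step by step:
`a = [5, 1, 2]` → a = [5, 1, 2]
`b = a` → b = [5, 1, 2] (same object as a)
`a = [39, 71, 28]` → a = [39, 71, 28]
`b.append(234)` → b = [5, 1, 2, 234]
`print(a)` → prints [39, 71, 28]
`print(b)` → prints [5, 1, 2, 234]

Answer:
[39, 71, 28]
[5, 1, 2, 234]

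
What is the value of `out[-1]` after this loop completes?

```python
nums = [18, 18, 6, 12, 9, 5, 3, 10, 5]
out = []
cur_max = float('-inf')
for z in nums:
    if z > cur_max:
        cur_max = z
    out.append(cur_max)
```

Running max ends at 18
`out` takes the values: [] → [18] → [18, 18] → [18, 18, 18] → [18, 18, 18, 18] → [18, 18, 18, 18, 18] → [18, 18, 18, 18, 18, 18] → [18, 18, 18, 18, 18, 18, 18] → [18, 18, 18, 18, 18, 18, 18, 18] → [18, 18, 18, 18, 18, 18, 18, 18, 18]
So `out[-1]` = 18

Answer: 18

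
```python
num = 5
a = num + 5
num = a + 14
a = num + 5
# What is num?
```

Trace:
`num = 5` → num = 5
`a = num + 5` → a = 10
`num = a + 14` → num = 24
`a = num + 5` → a = 29
So num = 24

Answer: 24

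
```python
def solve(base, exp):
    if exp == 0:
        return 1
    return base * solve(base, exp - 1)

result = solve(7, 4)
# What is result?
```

solve(7, 4) = 7 * 7 * 7 * 7 = 2401

Answer: 2401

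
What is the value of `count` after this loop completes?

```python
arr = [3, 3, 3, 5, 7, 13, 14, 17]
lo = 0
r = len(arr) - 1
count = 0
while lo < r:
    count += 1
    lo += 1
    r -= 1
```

Iterations until pointers meet (list length 8)
`count` takes the values: 0 → 1 → 2 → 3 → 4

Answer: 4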